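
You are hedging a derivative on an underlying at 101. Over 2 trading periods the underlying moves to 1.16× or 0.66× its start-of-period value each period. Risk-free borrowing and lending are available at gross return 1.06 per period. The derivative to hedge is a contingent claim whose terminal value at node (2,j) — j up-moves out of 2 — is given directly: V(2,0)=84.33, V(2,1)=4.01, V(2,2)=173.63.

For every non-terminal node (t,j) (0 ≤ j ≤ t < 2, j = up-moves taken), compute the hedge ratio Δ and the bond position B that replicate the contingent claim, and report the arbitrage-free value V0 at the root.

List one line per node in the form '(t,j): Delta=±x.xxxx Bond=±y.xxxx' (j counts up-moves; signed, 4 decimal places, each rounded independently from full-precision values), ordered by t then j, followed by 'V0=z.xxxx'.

(0,0): Delta=2.2349 Bond=-122.6773
(1,0): Delta=-2.4098 Bond=179.5777
(1,1): Delta=2.8955 Bond=-207.4419
V0=103.0434

No-arbitrage ⇒ martingale measure with p* = (R−d)/(u−d) = 0.8000.
Terminal values V(2,·): V(2,0)=84.3300, V(2,1)=4.0100, V(2,2)=173.6300
Node (1,0) S=66.6600: V=(p*·4.0100+(1−p*)·84.3300)/1.06=18.9377; Δ=(4.0100−84.3300)/(77.3256−43.9956)=-2.4098; B=V−Δ·S=179.5777
Node (1,1) S=117.1600: V=(p*·173.6300+(1−p*)·4.0100)/1.06=131.7981; Δ=(173.6300−4.0100)/(135.9056−77.3256)=2.8955; B=V−Δ·S=-207.4419
Node (0,0) S=101.0000: V=(p*·131.7981+(1−p*)·18.9377)/1.06=103.0434; Δ=(131.7981−18.9377)/(117.1600−66.6600)=2.2349; B=V−Δ·S=-122.6773
The time-0 hedge costs 103.0434, which is the no-arbitrage price.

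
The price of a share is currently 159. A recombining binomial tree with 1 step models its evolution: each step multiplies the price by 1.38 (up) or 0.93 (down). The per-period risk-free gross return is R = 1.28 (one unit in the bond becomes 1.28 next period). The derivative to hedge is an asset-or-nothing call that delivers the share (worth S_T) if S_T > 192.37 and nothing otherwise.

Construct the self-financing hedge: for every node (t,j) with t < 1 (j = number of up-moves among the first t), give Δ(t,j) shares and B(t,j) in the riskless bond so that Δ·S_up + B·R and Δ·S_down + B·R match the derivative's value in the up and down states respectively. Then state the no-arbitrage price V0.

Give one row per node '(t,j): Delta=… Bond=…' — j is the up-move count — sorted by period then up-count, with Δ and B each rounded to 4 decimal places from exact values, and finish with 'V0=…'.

(0,0): Delta=3.0667 Bond=-354.2719
V0=133.3281

Under the risk-neutral measure, an up-move has probability p* = (R−d)/(u−d) = 0.7778 and values discount at R = 1.28.
Payoff layer (t=1): V(1,0)=0.0000, V(1,1)=219.4200
  t=0,j=0: stock 159.0000 → up 219.4200 (V=219.4200), down 147.8700 (V=0.0000). Price 133.3281; hedge Δ=3.0667, bond B=-354.2719.
Self-financing check: at every node Δ·S+B equals the discounted successor values.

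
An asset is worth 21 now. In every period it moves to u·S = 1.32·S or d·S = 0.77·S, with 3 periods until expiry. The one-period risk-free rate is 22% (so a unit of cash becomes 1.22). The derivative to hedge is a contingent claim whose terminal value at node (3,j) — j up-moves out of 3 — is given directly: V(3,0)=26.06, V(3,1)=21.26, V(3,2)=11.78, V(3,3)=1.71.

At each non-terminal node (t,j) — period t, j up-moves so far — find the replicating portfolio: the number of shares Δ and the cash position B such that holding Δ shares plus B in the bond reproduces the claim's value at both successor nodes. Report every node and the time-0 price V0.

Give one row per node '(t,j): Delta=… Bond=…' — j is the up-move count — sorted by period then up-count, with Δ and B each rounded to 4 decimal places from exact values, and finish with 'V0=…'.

No-arbitrage ⇒ martingale measure with p* = (R−d)/(u−d) = 0.8182.
At expiry t=3: V(3,0)=26.0600, V(3,1)=21.2600, V(3,2)=11.7800, V(3,3)=1.7100
Node (2,0) S=12.4509: V=(p*·21.2600+(1−p*)·26.0600)/1.22=18.1416; Δ=(21.2600−26.0600)/(16.4352−9.5872)=-0.7009; B=V−Δ·S=26.8689
Node (2,1) S=21.3444: V=(p*·11.7800+(1−p*)·21.2600)/1.22=11.0686; Δ=(11.7800−21.2600)/(28.1746−16.4352)=-0.8075; B=V−Δ·S=28.3049
Node (2,2) S=36.5904: V=(p*·1.7100+(1−p*)·11.7800)/1.22=2.9024; Δ=(1.7100−11.7800)/(48.2993−28.1746)=-0.5004; B=V−Δ·S=21.2115
Node (1,0) S=16.1700: V=(p*·11.0686+(1−p*)·18.1416)/1.22=10.1267; Δ=(11.0686−18.1416)/(21.3444−12.4509)=-0.7953; B=V−Δ·S=22.9867
Node (1,1) S=27.7200: V=(p*·2.9024+(1−p*)·11.0686)/1.22=3.5960; Δ=(2.9024−11.0686)/(36.5904−21.3444)=-0.5356; B=V−Δ·S=18.4436
Node (0,0) S=21.0000: V=(p*·3.5960+(1−p*)·10.1267)/1.22=3.9208; Δ=(3.5960−10.1267)/(27.7200−16.1700)=-0.5654; B=V−Δ·S=15.7948
Self-financing check: at every node Δ·S+B equals the discounted successor values.

(0,0): Delta=-0.5654 Bond=15.7948
(1,0): Delta=-0.7953 Bond=22.9867
(1,1): Delta=-0.5356 Bond=18.4436
(2,0): Delta=-0.7009 Bond=26.8689
(2,1): Delta=-0.8075 Bond=28.3049
(2,2): Delta=-0.5004 Bond=21.2115
V0=3.9208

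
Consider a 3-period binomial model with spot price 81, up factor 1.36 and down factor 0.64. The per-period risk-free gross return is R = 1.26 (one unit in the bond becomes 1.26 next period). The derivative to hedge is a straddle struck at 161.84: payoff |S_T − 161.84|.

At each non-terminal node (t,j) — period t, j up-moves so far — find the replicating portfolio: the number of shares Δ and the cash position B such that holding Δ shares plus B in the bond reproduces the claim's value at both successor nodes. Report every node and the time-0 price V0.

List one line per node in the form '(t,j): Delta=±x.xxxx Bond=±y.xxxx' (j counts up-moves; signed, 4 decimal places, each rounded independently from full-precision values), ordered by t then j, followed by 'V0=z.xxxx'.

(0,0): Delta=-0.3287 Bond=53.2849
(1,0): Delta=-1.0000 Bond=101.9400
(1,1): Delta=-0.2777 Bond=61.5259
(2,0): Delta=-1.0000 Bond=128.4444
(2,1): Delta=-1.0000 Bond=128.4444
(2,2): Delta=-0.2229 Bond=69.3094
V0=26.6616

Under the risk-neutral measure, an up-move has probability p* = (R−d)/(u−d) = 0.8611 and values discount at R = 1.26.
Terminal values V(3,·): V(3,0)=140.6063, V(3,1)=116.7185, V(3,2)=65.9567, V(3,3)=41.9119
Node (2,0) S=33.1776: V=(p*·116.7185+(1−p*)·140.6063)/1.26=95.2668; Δ=(116.7185−140.6063)/(45.1215−21.2337)=-1.0000; B=V−Δ·S=128.4444
Node (2,1) S=70.5024: V=(p*·65.9567+(1−p*)·116.7185)/1.26=57.9420; Δ=(65.9567−116.7185)/(95.8833−45.1215)=-1.0000; B=V−Δ·S=128.4444
Node (2,2) S=149.8176: V=(p*·41.9119+(1−p*)·65.9567)/1.26=35.9139; Δ=(41.9119−65.9567)/(203.7519−95.8833)=-0.2229; B=V−Δ·S=69.3094
Node (1,0) S=51.8400: V=(p*·57.9420+(1−p*)·95.2668)/1.26=50.1000; Δ=(57.9420−95.2668)/(70.5024−33.1776)=-1.0000; B=V−Δ·S=101.9400
Node (1,1) S=110.1600: V=(p*·35.9139+(1−p*)·57.9420)/1.26=30.9312; Δ=(35.9139−57.9420)/(149.8176−70.5024)=-0.2777; B=V−Δ·S=61.5259
Node (0,0) S=81.0000: V=(p*·30.9312+(1−p*)·50.1000)/1.26=26.6616; Δ=(30.9312−50.1000)/(110.1600−51.8400)=-0.3287; B=V−Δ·S=53.2849
Each (Δ,B) replicates both successor values, so the strategy is self-financing and V0 is arbitrage-free.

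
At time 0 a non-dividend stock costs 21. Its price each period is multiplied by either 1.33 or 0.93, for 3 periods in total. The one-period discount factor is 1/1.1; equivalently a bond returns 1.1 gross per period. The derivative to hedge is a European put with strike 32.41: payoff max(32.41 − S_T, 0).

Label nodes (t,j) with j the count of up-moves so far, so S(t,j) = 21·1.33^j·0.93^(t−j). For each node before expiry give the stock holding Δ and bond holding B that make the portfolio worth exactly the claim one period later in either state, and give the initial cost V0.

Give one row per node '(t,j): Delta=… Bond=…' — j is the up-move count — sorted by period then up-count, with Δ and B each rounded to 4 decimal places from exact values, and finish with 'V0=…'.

Since d<R<u, set p* = (R−d)/(u−d) = 0.4250; price each node as the discounted p*-expectation of its children.
At expiry t=3: V(3,0)=15.5185, V(3,1)=8.2533, V(3,2)=0.0000, V(3,3)=0.0000
(2,0): S=18.1629. Δ = (V_up−V_dn)/(S_up−S_dn) = (8.2533−15.5185)/(24.1567−16.8915) = -1.0000. V = [p*·8.2533 + (1−p*)·15.5185]/1.1 = 11.3007. B = V − Δ·S = 29.4636.
(2,1): S=25.9749. Δ = (V_up−V_dn)/(S_up−S_dn) = (0.0000−8.2533)/(34.5466−24.1567) = -0.7944. V = [p*·0.0000 + (1−p*)·8.2533]/1.1 = 4.3142. B = V − Δ·S = 24.9476.
(2,2): S=37.1469. Δ = (V_up−V_dn)/(S_up−S_dn) = (0.0000−0.0000)/(49.4054−34.5466) = 0.0000. V = [p*·0.0000 + (1−p*)·0.0000]/1.1 = 0.0000. B = V − Δ·S = 0.0000.
(1,0): S=19.5300. Δ = (V_up−V_dn)/(S_up−S_dn) = (4.3142−11.3007)/(25.9749−18.1629) = -0.8943. V = [p*·4.3142 + (1−p*)·11.3007]/1.1 = 7.5741. B = V − Δ·S = 25.0403.
(1,1): S=27.9300. Δ = (V_up−V_dn)/(S_up−S_dn) = (0.0000−4.3142)/(37.1469−25.9749) = -0.3862. V = [p*·0.0000 + (1−p*)·4.3142]/1.1 = 2.2552. B = V − Δ·S = 13.0408.
(0,0): S=21.0000. Δ = (V_up−V_dn)/(S_up−S_dn) = (2.2552−7.5741)/(27.9300−19.5300) = -0.6332. V = [p*·2.2552 + (1−p*)·7.5741]/1.1 = 4.8305. B = V − Δ·S = 18.1277.
Each (Δ,B) replicates both successor values, so the strategy is self-financing and V0 is arbitrage-free.

(0,0): Delta=-0.6332 Bond=18.1277
(1,0): Delta=-0.8943 Bond=25.0403
(1,1): Delta=-0.3862 Bond=13.0408
(2,0): Delta=-1.0000 Bond=29.4636
(2,1): Delta=-0.7944 Bond=24.9476
(2,2): Delta=0.0000 Bond=0.0000
V0=4.8305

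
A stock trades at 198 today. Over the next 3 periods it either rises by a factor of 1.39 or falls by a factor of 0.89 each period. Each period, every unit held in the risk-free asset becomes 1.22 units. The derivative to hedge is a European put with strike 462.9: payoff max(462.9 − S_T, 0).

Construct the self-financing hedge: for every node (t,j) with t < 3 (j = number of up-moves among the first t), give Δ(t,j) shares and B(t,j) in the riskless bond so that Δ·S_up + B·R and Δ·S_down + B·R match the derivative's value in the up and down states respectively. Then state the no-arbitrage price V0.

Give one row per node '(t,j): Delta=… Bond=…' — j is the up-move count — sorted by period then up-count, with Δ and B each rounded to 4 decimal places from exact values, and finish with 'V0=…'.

No-arbitrage ⇒ martingale measure with p* = (R−d)/(u−d) = 0.6600.
Terminal values V(3,·): V(3,0)=323.3161, V(3,1)=244.8982, V(3,2)=122.4253, V(3,3)=0.0000
Node (2,0) S=156.8358: V=(p*·244.8982+(1−p*)·323.3161)/1.22=222.5904; Δ=(244.8982−323.3161)/(218.0018−139.5839)=-1.0000; B=V−Δ·S=379.4262
Node (2,1) S=244.9458: V=(p*·122.4253+(1−p*)·244.8982)/1.22=134.4804; Δ=(122.4253−244.8982)/(340.4747−218.0018)=-1.0000; B=V−Δ·S=379.4262
Node (2,2) S=382.5558: V=(p*·0.0000+(1−p*)·122.4253)/1.22=34.1185; Δ=(0.0000−122.4253)/(531.7526−340.4747)=-0.6400; B=V−Δ·S=278.9692
Node (1,0) S=176.2200: V=(p*·134.4804+(1−p*)·222.5904)/1.22=134.7851; Δ=(134.4804−222.5904)/(244.9458−156.8358)=-1.0000; B=V−Δ·S=311.0051
Node (1,1) S=275.2200: V=(p*·34.1185+(1−p*)·134.4804)/1.22=55.9357; Δ=(34.1185−134.4804)/(382.5558−244.9458)=-0.7293; B=V−Δ·S=256.6595
Node (0,0) S=198.0000: V=(p*·55.9357+(1−p*)·134.7851)/1.22=67.8234; Δ=(55.9357−134.7851)/(275.2200−176.2200)=-0.7965; B=V−Δ·S=225.5221
Root portfolio cost Δ·198+B reproduces V0=67.8234.

(0,0): Delta=-0.7965 Bond=225.5221
(1,0): Delta=-1.0000 Bond=311.0051
(1,1): Delta=-0.7293 Bond=256.6595
(2,0): Delta=-1.0000 Bond=379.4262
(2,1): Delta=-1.0000 Bond=379.4262
(2,2): Delta=-0.6400 Bond=278.9692
V0=67.8234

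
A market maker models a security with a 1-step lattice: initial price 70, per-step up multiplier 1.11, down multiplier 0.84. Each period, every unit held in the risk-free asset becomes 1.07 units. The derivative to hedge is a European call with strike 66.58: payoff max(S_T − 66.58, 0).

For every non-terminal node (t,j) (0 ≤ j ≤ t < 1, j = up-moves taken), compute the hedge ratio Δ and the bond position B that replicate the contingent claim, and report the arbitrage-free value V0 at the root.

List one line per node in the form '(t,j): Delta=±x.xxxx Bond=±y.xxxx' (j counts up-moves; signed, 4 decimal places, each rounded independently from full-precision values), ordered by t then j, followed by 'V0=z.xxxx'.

(0,0): Delta=0.5884 Bond=-32.3323
V0=8.8529

Under the risk-neutral measure, an up-move has probability p* = (R−d)/(u−d) = 0.8519 and values discount at R = 1.07.
Terminal payoffs: V(1,0)=0.0000, V(1,1)=11.1200
  t=0,j=0: stock 70.0000 → up 77.7000 (V=11.1200), down 58.8000 (V=0.0000). Price 8.8529; hedge Δ=0.5884, bond B=-32.3323.
Self-financing check: at every node Δ·S+B equals the discounted successor values.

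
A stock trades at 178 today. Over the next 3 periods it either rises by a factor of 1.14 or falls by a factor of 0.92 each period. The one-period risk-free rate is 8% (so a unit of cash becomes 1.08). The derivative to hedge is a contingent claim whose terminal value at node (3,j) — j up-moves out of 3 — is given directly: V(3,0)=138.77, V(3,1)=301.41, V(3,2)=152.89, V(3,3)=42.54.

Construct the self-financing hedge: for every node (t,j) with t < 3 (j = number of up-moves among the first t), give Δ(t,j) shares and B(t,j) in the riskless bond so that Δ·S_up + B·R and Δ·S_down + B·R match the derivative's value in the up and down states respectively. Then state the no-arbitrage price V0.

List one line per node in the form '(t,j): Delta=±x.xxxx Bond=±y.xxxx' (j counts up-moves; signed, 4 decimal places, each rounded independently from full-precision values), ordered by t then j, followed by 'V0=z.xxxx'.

(0,0): Delta=-2.3029 Bond=516.4901
(1,0): Delta=-1.6361 Bond=448.6116
(1,1): Delta=-2.5047 Bond=598.7584
(2,0): Delta=4.9069 Bond=-501.2601
(2,1): Delta=-3.6162 Bond=854.1608
(2,2): Delta=-2.1683 Bond=568.8460
V0=106.5778

Risk-neutral probability p* = (R−d)/(u−d) = (1.08−0.92)/(1.14−0.92) = 0.7273.
At expiry t=3: V(3,0)=138.7700, V(3,1)=301.4100, V(3,2)=152.8900, V(3,3)=42.5400
(2,0): S=150.6592. Δ = (V_up−V_dn)/(S_up−S_dn) = (301.4100−138.7700)/(171.7515−138.6065) = 4.9069. V = [p*·301.4100 + (1−p*)·138.7700]/1.08 = 238.0126. B = V − Δ·S = -501.2601.
(2,1): S=186.6864. Δ = (V_up−V_dn)/(S_up−S_dn) = (152.8900−301.4100)/(212.8225−171.7515) = -3.6162. V = [p*·152.8900 + (1−p*)·301.4100]/1.08 = 179.0699. B = V − Δ·S = 854.1608.
(2,2): S=231.3288. Δ = (V_up−V_dn)/(S_up−S_dn) = (42.5400−152.8900)/(263.7148−212.8225) = -2.1683. V = [p*·42.5400 + (1−p*)·152.8900]/1.08 = 67.2551. B = V − Δ·S = 568.8460.
(1,0): S=163.7600. Δ = (V_up−V_dn)/(S_up−S_dn) = (179.0699−238.0126)/(186.6864−150.6592) = -1.6361. V = [p*·179.0699 + (1−p*)·238.0126]/1.08 = 180.6900. B = V − Δ·S = 448.6116.
(1,1): S=202.9200. Δ = (V_up−V_dn)/(S_up−S_dn) = (67.2551−179.0699)/(231.3288−186.6864) = -2.5047. V = [p*·67.2551 + (1−p*)·179.0699]/1.08 = 90.5093. B = V − Δ·S = 598.7584.
(0,0): S=178.0000. Δ = (V_up−V_dn)/(S_up−S_dn) = (90.5093−180.6900)/(202.9200−163.7600) = -2.3029. V = [p*·90.5093 + (1−p*)·180.6900]/1.08 = 106.5778. B = V − Δ·S = 516.4901.
Check: Δ(0,0)·S0 + B(0,0) = 106.5778 = V0.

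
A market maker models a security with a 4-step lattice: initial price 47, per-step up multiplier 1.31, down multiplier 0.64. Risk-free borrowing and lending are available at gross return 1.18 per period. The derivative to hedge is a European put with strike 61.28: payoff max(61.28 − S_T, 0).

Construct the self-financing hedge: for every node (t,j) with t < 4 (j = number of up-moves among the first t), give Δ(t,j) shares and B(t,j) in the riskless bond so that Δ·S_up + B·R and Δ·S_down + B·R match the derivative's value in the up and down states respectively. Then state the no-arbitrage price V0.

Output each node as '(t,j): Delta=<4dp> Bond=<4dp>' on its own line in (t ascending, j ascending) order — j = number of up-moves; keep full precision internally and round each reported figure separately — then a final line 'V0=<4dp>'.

Since d<R<u, set p* = (R−d)/(u−d) = 0.8060; price each node as the discounted p*-expectation of its children.
At expiry t=4: V(4,0)=53.3947, V(4,1)=45.1398, V(4,2)=28.2430, V(4,3)=0.0000, V(4,4)=0.0000
Node (3,0) S=12.3208: V=(p*·45.1398+(1−p*)·53.3947)/1.18=39.6114; Δ=(45.1398−53.3947)/(16.1402−7.8853)=-1.0000; B=V−Δ·S=51.9322
Node (3,1) S=25.2191: V=(p*·28.2430+(1−p*)·45.1398)/1.18=26.7131; Δ=(28.2430−45.1398)/(33.0370−16.1402)=-1.0000; B=V−Δ·S=51.9322
Node (3,2) S=51.6203: V=(p*·0.0000+(1−p*)·28.2430)/1.18=4.6441; Δ=(0.0000−28.2430)/(67.6226−33.0370)=-0.8166; B=V−Δ·S=46.7978
Node (3,3) S=105.6603: V=(p*·0.0000+(1−p*)·0.0000)/1.18=0.0000; Δ=(0.0000−0.0000)/(138.4150−67.6226)=0.0000; B=V−Δ·S=0.0000
Node (2,0) S=19.2512: V=(p*·26.7131+(1−p*)·39.6114)/1.18=24.7591; Δ=(26.7131−39.6114)/(25.2191−12.3208)=-1.0000; B=V−Δ·S=44.0103
Node (2,1) S=39.4048: V=(p*·4.6441+(1−p*)·26.7131)/1.18=7.5645; Δ=(4.6441−26.7131)/(51.6203−25.2191)=-0.8359; B=V−Δ·S=40.5034
Node (2,2) S=80.6567: V=(p*·0.0000+(1−p*)·4.6441)/1.18=0.7636; Δ=(0.0000−4.6441)/(105.6603−51.6203)=-0.0859; B=V−Δ·S=7.6951
Node (1,0) S=30.0800: V=(p*·7.5645+(1−p*)·24.7591)/1.18=9.2379; Δ=(7.5645−24.7591)/(39.4048−19.2512)=-0.8532; B=V−Δ·S=34.9016
Node (1,1) S=61.5700: V=(p*·0.7636+(1−p*)·7.5645)/1.18=1.7654; Δ=(0.7636−7.5645)/(80.6567−39.4048)=-0.1649; B=V−Δ·S=11.9160
Node (0,0) S=47.0000: V=(p*·1.7654+(1−p*)·9.2379)/1.18=2.7248; Δ=(1.7654−9.2379)/(61.5700−30.0800)=-0.2373; B=V−Δ·S=13.8779
Self-financing check: at every node Δ·S+B equals the discounted successor values.

(0,0): Delta=-0.2373 Bond=13.8779
(1,0): Delta=-0.8532 Bond=34.9016
(1,1): Delta=-0.1649 Bond=11.9160
(2,0): Delta=-1.0000 Bond=44.0103
(2,1): Delta=-0.8359 Bond=40.5034
(2,2): Delta=-0.0859 Bond=7.6951
(3,0): Delta=-1.0000 Bond=51.9322
(3,1): Delta=-1.0000 Bond=51.9322
(3,2): Delta=-0.8166 Bond=46.7978
(3,3): Delta=0.0000 Bond=0.0000
V0=2.7248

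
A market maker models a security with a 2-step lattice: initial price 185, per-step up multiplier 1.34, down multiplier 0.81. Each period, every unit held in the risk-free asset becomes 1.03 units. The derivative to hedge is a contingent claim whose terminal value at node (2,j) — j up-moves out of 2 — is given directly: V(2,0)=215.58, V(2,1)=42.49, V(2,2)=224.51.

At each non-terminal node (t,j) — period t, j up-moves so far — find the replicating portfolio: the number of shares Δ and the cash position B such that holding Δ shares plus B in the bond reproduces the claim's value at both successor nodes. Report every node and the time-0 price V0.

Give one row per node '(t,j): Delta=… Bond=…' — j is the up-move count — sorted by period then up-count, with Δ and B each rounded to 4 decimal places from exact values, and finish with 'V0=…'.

No-arbitrage ⇒ martingale measure with p* = (R−d)/(u−d) = 0.4151.
Payoff layer (t=2): V(2,0)=215.5800, V(2,1)=42.4900, V(2,2)=224.5100
Node (1,0) S=149.8500: V=(p*·42.4900+(1−p*)·215.5800)/1.03=139.5450; Δ=(42.4900−215.5800)/(200.7990−121.3785)=-2.1794; B=V−Δ·S=466.1299
Node (1,1) S=247.9000: V=(p*·224.5100+(1−p*)·42.4900)/1.03=114.6073; Δ=(224.5100−42.4900)/(332.1860−200.7990)=1.3854; B=V−Δ·S=-228.8267
Node (0,0) S=185.0000: V=(p*·114.6073+(1−p*)·139.5450)/1.03=125.4305; Δ=(114.6073−139.5450)/(247.9000−149.8500)=-0.2543; B=V−Δ·S=172.4828
Self-financing check: at every node Δ·S+B equals the discounted successor values.

(0,0): Delta=-0.2543 Bond=172.4828
(1,0): Delta=-2.1794 Bond=466.1299
(1,1): Delta=1.3854 Bond=-228.8267
V0=125.4305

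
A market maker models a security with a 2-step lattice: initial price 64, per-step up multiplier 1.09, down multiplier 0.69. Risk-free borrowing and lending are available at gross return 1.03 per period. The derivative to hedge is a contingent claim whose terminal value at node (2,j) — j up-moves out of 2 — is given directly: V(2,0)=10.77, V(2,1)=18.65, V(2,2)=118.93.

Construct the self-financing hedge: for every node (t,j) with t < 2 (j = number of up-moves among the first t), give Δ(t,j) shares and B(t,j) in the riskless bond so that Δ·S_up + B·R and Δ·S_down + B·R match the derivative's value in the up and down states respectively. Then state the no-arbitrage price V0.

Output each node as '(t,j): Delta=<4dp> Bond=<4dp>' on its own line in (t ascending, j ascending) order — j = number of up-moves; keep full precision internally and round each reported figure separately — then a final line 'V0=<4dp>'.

(0,0): Delta=3.2775 Bond=-124.0517
(1,0): Delta=0.4461 Bond=-2.7408
(1,1): Delta=3.5937 Bond=-149.8379
V0=85.7055

Under the risk-neutral measure, an up-move has probability p* = (R−d)/(u−d) = 0.8500 and values discount at R = 1.03.
Terminal payoffs: V(2,0)=10.7700, V(2,1)=18.6500, V(2,2)=118.9300
Node (1,0) S=44.1600: V=(p*·18.6500+(1−p*)·10.7700)/1.03=16.9592; Δ=(18.6500−10.7700)/(48.1344−30.4704)=0.4461; B=V−Δ·S=-2.7408
Node (1,1) S=69.7600: V=(p*·118.9300+(1−p*)·18.6500)/1.03=100.8621; Δ=(118.9300−18.6500)/(76.0384−48.1344)=3.5937; B=V−Δ·S=-149.8379
Node (0,0) S=64.0000: V=(p*·100.8621+(1−p*)·16.9592)/1.03=85.7055; Δ=(100.8621−16.9592)/(69.7600−44.1600)=3.2775; B=V−Δ·S=-124.0517
The time-0 hedge costs 85.7055, which is the no-arbitrage price.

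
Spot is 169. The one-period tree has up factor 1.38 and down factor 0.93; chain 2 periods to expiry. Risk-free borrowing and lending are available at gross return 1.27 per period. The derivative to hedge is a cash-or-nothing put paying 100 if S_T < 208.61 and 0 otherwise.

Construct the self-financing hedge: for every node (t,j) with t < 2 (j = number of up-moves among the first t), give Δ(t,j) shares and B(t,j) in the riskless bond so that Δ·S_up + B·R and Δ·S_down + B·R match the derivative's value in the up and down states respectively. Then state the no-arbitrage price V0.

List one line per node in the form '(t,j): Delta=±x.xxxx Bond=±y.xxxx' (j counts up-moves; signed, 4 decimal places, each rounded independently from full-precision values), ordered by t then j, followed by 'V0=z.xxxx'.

(0,0): Delta=-0.2531 Bond=46.4771
(1,0): Delta=-1.4139 Bond=241.4698
(1,1): Delta=0.0000 Bond=0.0000
V0=3.7047

Risk-neutral probability p* = (R−d)/(u−d) = (1.27−0.93)/(1.38−0.93) = 0.7556.
Terminal values V(2,·): V(2,0)=100.0000, V(2,1)=0.0000, V(2,2)=0.0000
  t=1,j=0: stock 157.1700 → up 216.8946 (V=0.0000), down 146.1681 (V=100.0000). Price 19.2476; hedge Δ=-1.4139, bond B=241.4698.
  t=1,j=1: stock 233.2200 → up 321.8436 (V=0.0000), down 216.8946 (V=0.0000). Price 0.0000; hedge Δ=0.0000, bond B=0.0000.
  t=0,j=0: stock 169.0000 → up 233.2200 (V=0.0000), down 157.1700 (V=19.2476). Price 3.7047; hedge Δ=-0.2531, bond B=46.4771.
Check: Δ(0,0)·S0 + B(0,0) = 3.7047 = V0.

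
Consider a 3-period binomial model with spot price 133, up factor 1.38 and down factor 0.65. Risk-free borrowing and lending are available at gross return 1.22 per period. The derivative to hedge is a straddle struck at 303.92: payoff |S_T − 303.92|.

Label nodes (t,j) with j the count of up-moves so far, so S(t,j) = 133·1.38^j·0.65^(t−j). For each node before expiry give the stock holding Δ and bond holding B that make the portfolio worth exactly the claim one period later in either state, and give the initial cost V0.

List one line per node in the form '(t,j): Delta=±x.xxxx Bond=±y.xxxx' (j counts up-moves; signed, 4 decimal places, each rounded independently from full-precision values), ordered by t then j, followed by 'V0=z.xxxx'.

No-arbitrage ⇒ martingale measure with p* = (R−d)/(u−d) = 0.7808.
At expiry t=3: V(3,0)=267.3949, V(3,1)=226.3743, V(3,2)=139.2846, V(3,3)=45.6136
Node (2,0) S=56.1925: V=(p*·226.3743+(1−p*)·267.3949)/1.22=192.9223; Δ=(226.3743−267.3949)/(77.5456−36.5251)=-1.0000; B=V−Δ·S=249.1148
Node (2,1) S=119.3010: V=(p*·139.2846+(1−p*)·226.3743)/1.22=129.8138; Δ=(139.2846−226.3743)/(164.6354−77.5457)=-1.0000; B=V−Δ·S=249.1148
Node (2,2) S=253.2852: V=(p*·45.6136+(1−p*)·139.2846)/1.22=54.2166; Δ=(45.6136−139.2846)/(349.5336−164.6354)=-0.5066; B=V−Δ·S=182.5331
Node (1,0) S=86.4500: V=(p*·129.8138+(1−p*)·192.9223)/1.22=117.7424; Δ=(129.8138−192.9223)/(119.3010−56.1925)=-1.0000; B=V−Δ·S=204.1924
Node (1,1) S=183.5400: V=(p*·54.2166+(1−p*)·129.8138)/1.22=58.0212; Δ=(54.2166−129.8138)/(253.2852−119.3010)=-0.5642; B=V−Δ·S=161.5789
Node (0,0) S=133.0000: V=(p*·58.0212+(1−p*)·117.7424)/1.22=58.2875; Δ=(58.0212−117.7424)/(183.5400−86.4500)=-0.6151; B=V−Δ·S=140.0974
Check: Δ(0,0)·S0 + B(0,0) = 58.2875 = V0.

(0,0): Delta=-0.6151 Bond=140.0974
(1,0): Delta=-1.0000 Bond=204.1924
(1,1): Delta=-0.5642 Bond=161.5789
(2,0): Delta=-1.0000 Bond=249.1148
(2,1): Delta=-1.0000 Bond=249.1148
(2,2): Delta=-0.5066 Bond=182.5331
V0=58.2875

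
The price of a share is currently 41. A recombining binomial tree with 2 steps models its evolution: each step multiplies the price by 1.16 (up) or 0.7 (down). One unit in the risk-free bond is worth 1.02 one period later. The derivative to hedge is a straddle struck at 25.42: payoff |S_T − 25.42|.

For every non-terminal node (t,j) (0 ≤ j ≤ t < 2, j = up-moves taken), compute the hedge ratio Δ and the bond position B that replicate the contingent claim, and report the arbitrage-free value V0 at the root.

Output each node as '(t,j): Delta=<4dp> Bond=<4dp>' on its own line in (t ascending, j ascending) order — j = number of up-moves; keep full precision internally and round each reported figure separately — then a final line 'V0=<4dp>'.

Risk-neutral probability p* = (R−d)/(u−d) = (1.02−0.7)/(1.16−0.7) = 0.6957.
Terminal values V(2,·): V(2,0)=5.3300, V(2,1)=7.8720, V(2,2)=29.7496
Node (1,0) S=28.7000: V=(p*·7.8720+(1−p*)·5.3300)/1.02=6.9592; Δ=(7.8720−5.3300)/(33.2920−20.0900)=0.1925; B=V−Δ·S=1.4331
Node (1,1) S=47.5600: V=(p*·29.7496+(1−p*)·7.8720)/1.02=22.6384; Δ=(29.7496−7.8720)/(55.1696−33.2920)=1.0000; B=V−Δ·S=-24.9216
Node (0,0) S=41.0000: V=(p*·22.6384+(1−p*)·6.9592)/1.02=17.5162; Δ=(22.6384−6.9592)/(47.5600−28.7000)=0.8314; B=V−Δ·S=-16.5692
Root portfolio cost Δ·41+B reproduces V0=17.5162.

(0,0): Delta=0.8314 Bond=-16.5692
(1,0): Delta=0.1925 Bond=1.4331
(1,1): Delta=1.0000 Bond=-24.9216
V0=17.5162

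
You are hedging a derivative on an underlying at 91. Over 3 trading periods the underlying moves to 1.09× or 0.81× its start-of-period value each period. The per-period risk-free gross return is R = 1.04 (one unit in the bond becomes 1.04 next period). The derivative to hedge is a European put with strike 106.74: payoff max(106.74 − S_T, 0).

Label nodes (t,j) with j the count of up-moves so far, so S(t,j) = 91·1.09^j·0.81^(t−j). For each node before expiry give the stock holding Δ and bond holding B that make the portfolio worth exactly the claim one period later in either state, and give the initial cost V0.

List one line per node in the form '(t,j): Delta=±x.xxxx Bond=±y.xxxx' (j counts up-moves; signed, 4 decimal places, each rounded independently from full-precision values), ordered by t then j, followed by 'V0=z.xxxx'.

Risk-neutral probability p* = (R−d)/(u−d) = (1.04−0.81)/(1.09−0.81) = 0.8214.
Terminal values V(3,·): V(3,0)=58.3789, V(3,1)=41.6614, V(3,2)=19.1651, V(3,3)=0.0000
(2,0): S=59.7051. Δ = (V_up−V_dn)/(S_up−S_dn) = (41.6614−58.3789)/(65.0786−48.3611) = -1.0000. V = [p*·41.6614 + (1−p*)·58.3789]/1.04 = 42.9295. B = V − Δ·S = 102.6346.
(2,1): S=80.3439. Δ = (V_up−V_dn)/(S_up−S_dn) = (19.1651−41.6614)/(87.5749−65.0786) = -1.0000. V = [p*·19.1651 + (1−p*)·41.6614]/1.04 = 22.2907. B = V − Δ·S = 102.6346.
(2,2): S=108.1171. Δ = (V_up−V_dn)/(S_up−S_dn) = (0.0000−19.1651)/(117.8476−87.5749) = -0.6331. V = [p*·0.0000 + (1−p*)·19.1651]/1.04 = 3.2907. B = V − Δ·S = 71.7377.
(1,0): S=73.7100. Δ = (V_up−V_dn)/(S_up−S_dn) = (22.2907−42.9295)/(80.3439−59.7051) = -1.0000. V = [p*·22.2907 + (1−p*)·42.9295]/1.04 = 24.9771. B = V − Δ·S = 98.6871.
(1,1): S=99.1900. Δ = (V_up−V_dn)/(S_up−S_dn) = (3.2907−22.2907)/(108.1171−80.3439) = -0.6841. V = [p*·3.2907 + (1−p*)·22.2907]/1.04 = 6.4265. B = V − Δ·S = 74.2836.
(0,0): S=91.0000. Δ = (V_up−V_dn)/(S_up−S_dn) = (6.4265−24.9771)/(99.1900−73.7100) = -0.7280. V = [p*·6.4265 + (1−p*)·24.9771]/1.04 = 9.3645. B = V − Δ·S = 75.6167.
Self-financing check: at every node Δ·S+B equals the discounted successor values.

(0,0): Delta=-0.7280 Bond=75.6167
(1,0): Delta=-1.0000 Bond=98.6871
(1,1): Delta=-0.6841 Bond=74.2836
(2,0): Delta=-1.0000 Bond=102.6346
(2,1): Delta=-1.0000 Bond=102.6346
(2,2): Delta=-0.6331 Bond=71.7377
V0=9.3645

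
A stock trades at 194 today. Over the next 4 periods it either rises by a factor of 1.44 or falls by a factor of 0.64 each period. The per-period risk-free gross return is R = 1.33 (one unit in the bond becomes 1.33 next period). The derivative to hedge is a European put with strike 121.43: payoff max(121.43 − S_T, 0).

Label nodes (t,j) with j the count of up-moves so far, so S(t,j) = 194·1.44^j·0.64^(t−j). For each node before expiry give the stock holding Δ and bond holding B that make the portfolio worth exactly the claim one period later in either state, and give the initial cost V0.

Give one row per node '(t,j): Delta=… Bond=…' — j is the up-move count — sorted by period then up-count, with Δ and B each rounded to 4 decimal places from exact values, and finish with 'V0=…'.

Since d<R<u, set p* = (R−d)/(u−d) = 0.8625; price each node as the discounted p*-expectation of its children.
Terminal payoffs: V(4,0)=88.8822, V(4,1)=48.1975, V(4,2)=0.0000, V(4,3)=0.0000, V(4,4)=0.0000
  t=3,j=0: stock 50.8559 → up 73.2325 (V=48.1975), down 32.5478 (V=88.8822). Price 40.4448; hedge Δ=-1.0000, bond B=91.3008.
  t=3,j=1: stock 114.4259 → up 164.7732 (V=0.0000), down 73.2325 (V=48.1975). Price 4.9828; hedge Δ=-0.5265, bond B=65.2296.
  t=3,j=2: stock 257.4582 → up 370.7398 (V=0.0000), down 164.7732 (V=0.0000). Price 0.0000; hedge Δ=0.0000, bond B=0.0000.
  t=3,j=3: stock 579.2809 → up 834.1645 (V=0.0000), down 370.7398 (V=0.0000). Price 0.0000; hedge Δ=0.0000, bond B=0.0000.
  t=2,j=0: stock 79.4624 → up 114.4259 (V=4.9828), down 50.8559 (V=40.4448). Price 7.4127; hedge Δ=-0.5578, bond B=51.7402.
  t=2,j=1: stock 178.7904 → up 257.4582 (V=0.0000), down 114.4259 (V=4.9828). Price 0.5151; hedge Δ=-0.0348, bond B=6.7437.
  t=2,j=2: stock 402.2784 → up 579.2809 (V=0.0000), down 257.4582 (V=0.0000). Price 0.0000; hedge Δ=0.0000, bond B=0.0000.
  t=1,j=0: stock 124.1600 → up 178.7904 (V=0.5151), down 79.4624 (V=7.4127). Price 1.1004; hedge Δ=-0.0694, bond B=9.7223.
  t=1,j=1: stock 279.3600 → up 402.2784 (V=0.0000), down 178.7904 (V=0.5151). Price 0.0533; hedge Δ=-0.0023, bond B=0.6972.
  t=0,j=0: stock 194.0000 → up 279.3600 (V=0.0533), down 124.1600 (V=1.1004). Price 0.1483; hedge Δ=-0.0067, bond B=1.4572.
Root portfolio cost Δ·194+B reproduces V0=0.1483.

(0,0): Delta=-0.0067 Bond=1.4572
(1,0): Delta=-0.0694 Bond=9.7223
(1,1): Delta=-0.0023 Bond=0.6972
(2,0): Delta=-0.5578 Bond=51.7402
(2,1): Delta=-0.0348 Bond=6.7437
(2,2): Delta=0.0000 Bond=0.0000
(3,0): Delta=-1.0000 Bond=91.3008
(3,1): Delta=-0.5265 Bond=65.2296
(3,2): Delta=0.0000 Bond=0.0000
(3,3): Delta=0.0000 Bond=0.0000
V0=0.1483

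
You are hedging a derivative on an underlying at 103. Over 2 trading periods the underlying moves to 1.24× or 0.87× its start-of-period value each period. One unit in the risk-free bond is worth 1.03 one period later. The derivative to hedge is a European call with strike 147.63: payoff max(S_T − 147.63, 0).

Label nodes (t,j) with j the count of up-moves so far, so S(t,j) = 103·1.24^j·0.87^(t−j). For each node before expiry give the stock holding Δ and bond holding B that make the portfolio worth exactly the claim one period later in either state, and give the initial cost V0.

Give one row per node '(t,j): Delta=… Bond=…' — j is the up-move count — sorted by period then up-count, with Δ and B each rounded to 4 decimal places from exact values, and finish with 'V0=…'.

(0,0): Delta=0.1183 Bond=-10.2962
(1,0): Delta=0.0000 Bond=0.0000
(1,1): Delta=0.2273 Bond=-24.5244
V0=1.8936

Since d<R<u, set p* = (R−d)/(u−d) = 0.4324; price each node as the discounted p*-expectation of its children.
Payoff layer (t=2): V(2,0)=0.0000, V(2,1)=0.0000, V(2,2)=10.7428
(1,0): S=89.6100. Δ = (V_up−V_dn)/(S_up−S_dn) = (0.0000−0.0000)/(111.1164−77.9607) = 0.0000. V = [p*·0.0000 + (1−p*)·0.0000]/1.03 = 0.0000. B = V − Δ·S = 0.0000.
(1,1): S=127.7200. Δ = (V_up−V_dn)/(S_up−S_dn) = (10.7428−0.0000)/(158.3728−111.1164) = 0.2273. V = [p*·10.7428 + (1−p*)·0.0000]/1.03 = 4.5102. B = V − Δ·S = -24.5244.
(0,0): S=103.0000. Δ = (V_up−V_dn)/(S_up−S_dn) = (4.5102−0.0000)/(127.7200−89.6100) = 0.1183. V = [p*·4.5102 + (1−p*)·0.0000]/1.03 = 1.8936. B = V − Δ·S = -10.2962.
Each (Δ,B) replicates both successor values, so the strategy is self-financing and V0 is arbitrage-free.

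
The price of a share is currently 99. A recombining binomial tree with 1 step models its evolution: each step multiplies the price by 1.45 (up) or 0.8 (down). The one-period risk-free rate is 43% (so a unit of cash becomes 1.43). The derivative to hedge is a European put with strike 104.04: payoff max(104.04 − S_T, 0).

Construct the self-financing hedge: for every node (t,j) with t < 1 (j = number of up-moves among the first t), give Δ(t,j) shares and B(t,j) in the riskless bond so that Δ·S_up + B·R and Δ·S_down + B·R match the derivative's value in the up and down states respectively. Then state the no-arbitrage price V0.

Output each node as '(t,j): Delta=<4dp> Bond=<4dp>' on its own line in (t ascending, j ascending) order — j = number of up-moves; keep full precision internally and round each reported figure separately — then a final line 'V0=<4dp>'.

The replicating-portfolio and risk-neutral prices coincide; use p* = (1.43−0.8)/(1.45−0.8) = 0.9692 for the latter.
Terminal payoffs: V(1,0)=24.8400, V(1,1)=0.0000
(0,0): S=99.0000. Δ = (V_up−V_dn)/(S_up−S_dn) = (0.0000−24.8400)/(143.5500−79.2000) = -0.3860. V = [p*·0.0000 + (1−p*)·24.8400]/1.43 = 0.5345. B = V − Δ·S = 38.7499.
The time-0 hedge costs 0.5345, which is the no-arbitrage price.

(0,0): Delta=-0.3860 Bond=38.7499
V0=0.5345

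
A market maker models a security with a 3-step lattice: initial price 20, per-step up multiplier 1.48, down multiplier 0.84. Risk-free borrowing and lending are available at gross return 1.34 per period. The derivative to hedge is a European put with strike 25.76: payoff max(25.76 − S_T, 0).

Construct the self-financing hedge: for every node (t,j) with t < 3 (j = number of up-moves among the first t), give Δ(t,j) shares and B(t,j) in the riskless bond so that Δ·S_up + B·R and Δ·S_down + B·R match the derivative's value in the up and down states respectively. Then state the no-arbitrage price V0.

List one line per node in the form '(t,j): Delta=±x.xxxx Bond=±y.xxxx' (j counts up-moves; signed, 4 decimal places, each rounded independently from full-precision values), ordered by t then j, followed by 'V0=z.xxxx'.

(0,0): Delta=-0.0913 Bond=2.1135
(1,0): Delta=-0.4014 Bond=8.0424
(1,1): Delta=-0.0420 Bond=1.3732
(2,0): Delta=-1.0000 Bond=19.2239
(2,1): Delta=-0.3063 Bond=8.4117
(2,2): Delta=0.0000 Bond=0.0000
V0=0.2877

No-arbitrage ⇒ martingale measure with p* = (R−d)/(u−d) = 0.7813.
Terminal payoffs: V(3,0)=13.9059, V(3,1)=4.8742, V(3,2)=0.0000, V(3,3)=0.0000
Node (2,0) S=14.1120: V=(p*·4.8742+(1−p*)·13.9059)/1.34=5.1119; Δ=(4.8742−13.9059)/(20.8858−11.8541)=-1.0000; B=V−Δ·S=19.2239
Node (2,1) S=24.8640: V=(p*·0.0000+(1−p*)·4.8742)/1.34=0.7957; Δ=(0.0000−4.8742)/(36.7987−20.8858)=-0.3063; B=V−Δ·S=8.4117
Node (2,2) S=43.8080: V=(p*·0.0000+(1−p*)·0.0000)/1.34=0.0000; Δ=(0.0000−0.0000)/(64.8358−36.7987)=0.0000; B=V−Δ·S=0.0000
Node (1,0) S=16.8000: V=(p*·0.7957+(1−p*)·5.1119)/1.34=1.2984; Δ=(0.7957−5.1119)/(24.8640−14.1120)=-0.4014; B=V−Δ·S=8.0424
Node (1,1) S=29.6000: V=(p*·0.0000+(1−p*)·0.7957)/1.34=0.1299; Δ=(0.0000−0.7957)/(43.8080−24.8640)=-0.0420; B=V−Δ·S=1.3732
Node (0,0) S=20.0000: V=(p*·0.1299+(1−p*)·1.2984)/1.34=0.2877; Δ=(0.1299−1.2984)/(29.6000−16.8000)=-0.0913; B=V−Δ·S=2.1135
Each (Δ,B) replicates both successor values, so the strategy is self-financing and V0 is arbitrage-free.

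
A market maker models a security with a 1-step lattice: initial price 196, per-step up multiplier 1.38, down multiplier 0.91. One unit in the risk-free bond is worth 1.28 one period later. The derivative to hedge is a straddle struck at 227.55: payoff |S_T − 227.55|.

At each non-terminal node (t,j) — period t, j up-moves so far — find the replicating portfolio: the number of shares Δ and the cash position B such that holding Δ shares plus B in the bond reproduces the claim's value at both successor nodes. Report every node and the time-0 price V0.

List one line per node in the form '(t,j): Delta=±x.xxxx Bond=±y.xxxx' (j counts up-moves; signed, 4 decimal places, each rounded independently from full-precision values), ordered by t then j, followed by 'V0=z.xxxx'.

(0,0): Delta=-0.0680 Bond=47.8988
V0=34.5796

No-arbitrage ⇒ martingale measure with p* = (R−d)/(u−d) = 0.7872.
Terminal values V(1,·): V(1,0)=49.1900, V(1,1)=42.9300
(0,0): S=196.0000. Δ = (V_up−V_dn)/(S_up−S_dn) = (42.9300−49.1900)/(270.4800−178.3600) = -0.0680. V = [p*·42.9300 + (1−p*)·49.1900]/1.28 = 34.5796. B = V − Δ·S = 47.8988.
Check: Δ(0,0)·S0 + B(0,0) = 34.5796 = V0.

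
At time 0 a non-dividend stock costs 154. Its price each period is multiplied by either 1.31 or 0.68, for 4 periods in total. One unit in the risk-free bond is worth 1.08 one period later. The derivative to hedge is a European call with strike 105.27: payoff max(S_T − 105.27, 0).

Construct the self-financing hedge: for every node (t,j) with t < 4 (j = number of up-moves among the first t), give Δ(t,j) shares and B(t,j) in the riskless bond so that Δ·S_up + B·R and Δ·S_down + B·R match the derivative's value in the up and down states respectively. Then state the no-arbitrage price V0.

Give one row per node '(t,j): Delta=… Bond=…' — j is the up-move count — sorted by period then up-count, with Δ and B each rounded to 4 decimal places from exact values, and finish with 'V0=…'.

Since d<R<u, set p* = (R−d)/(u−d) = 0.6349; price each node as the discounted p*-expectation of its children.
Terminal values V(4,·): V(4,0)=0.0000, V(4,1)=0.0000, V(4,2)=16.9328, V(4,3)=130.1501, V(4,4)=348.2599
(3,0): S=48.4225. Δ = (V_up−V_dn)/(S_up−S_dn) = (0.0000−0.0000)/(63.4335−32.9273) = 0.0000. V = [p*·0.0000 + (1−p*)·0.0000]/1.08 = 0.0000. B = V − Δ·S = 0.0000.
(3,1): S=93.2846. Δ = (V_up−V_dn)/(S_up−S_dn) = (16.9328−0.0000)/(122.2028−63.4335) = 0.2881. V = [p*·16.9328 + (1−p*)·0.0000]/1.08 = 9.9546. B = V − Δ·S = -16.9228.
(3,2): S=179.7100. Δ = (V_up−V_dn)/(S_up−S_dn) = (130.1501−16.9328)/(235.4201−122.2028) = 1.0000. V = [p*·130.1501 + (1−p*)·16.9328]/1.08 = 82.2378. B = V − Δ·S = -97.4722.
(3,3): S=346.2060. Δ = (V_up−V_dn)/(S_up−S_dn) = (348.2599−130.1501)/(453.5299−235.4201) = 1.0000. V = [p*·348.2599 + (1−p*)·130.1501]/1.08 = 248.7338. B = V − Δ·S = -97.4722.
(2,0): S=71.2096. Δ = (V_up−V_dn)/(S_up−S_dn) = (9.9546−0.0000)/(93.2846−48.4225) = 0.2219. V = [p*·9.9546 + (1−p*)·0.0000]/1.08 = 5.8522. B = V − Δ·S = -9.9488.
(2,1): S=137.1832. Δ = (V_up−V_dn)/(S_up−S_dn) = (82.2378−9.9546)/(179.7100−93.2846) = 0.8364. V = [p*·82.2378 + (1−p*)·9.9546]/1.08 = 51.7117. B = V − Δ·S = -63.0234.
(2,2): S=264.2794. Δ = (V_up−V_dn)/(S_up−S_dn) = (248.7338−82.2378)/(346.2060−179.7100) = 1.0000. V = [p*·248.7338 + (1−p*)·82.2378]/1.08 = 174.0273. B = V − Δ·S = -90.2521.
(1,0): S=104.7200. Δ = (V_up−V_dn)/(S_up−S_dn) = (51.7117−5.8522)/(137.1832−71.2096) = 0.6951. V = [p*·51.7117 + (1−p*)·5.8522]/1.08 = 32.3790. B = V − Δ·S = -40.4139.
(1,1): S=201.7400. Δ = (V_up−V_dn)/(S_up−S_dn) = (174.0273−51.7117)/(264.2794−137.1832) = 0.9624. V = [p*·174.0273 + (1−p*)·51.7117]/1.08 = 119.7893. B = V − Δ·S = -74.3625.
(0,0): S=154.0000. Δ = (V_up−V_dn)/(S_up−S_dn) = (119.7893−32.3790)/(201.7400−104.7200) = 0.9010. V = [p*·119.7893 + (1−p*)·32.3790]/1.08 = 81.3682. B = V − Δ·S = -57.3783.
Each (Δ,B) replicates both successor values, so the strategy is self-financing and V0 is arbitrage-free.

(0,0): Delta=0.9010 Bond=-57.3783
(1,0): Delta=0.6951 Bond=-40.4139
(1,1): Delta=0.9624 Bond=-74.3625
(2,0): Delta=0.2219 Bond=-9.9488
(2,1): Delta=0.8364 Bond=-63.0234
(2,2): Delta=1.0000 Bond=-90.2521
(3,0): Delta=0.0000 Bond=0.0000
(3,1): Delta=0.2881 Bond=-16.9228
(3,2): Delta=1.0000 Bond=-97.4722
(3,3): Delta=1.0000 Bond=-97.4722
V0=81.3682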